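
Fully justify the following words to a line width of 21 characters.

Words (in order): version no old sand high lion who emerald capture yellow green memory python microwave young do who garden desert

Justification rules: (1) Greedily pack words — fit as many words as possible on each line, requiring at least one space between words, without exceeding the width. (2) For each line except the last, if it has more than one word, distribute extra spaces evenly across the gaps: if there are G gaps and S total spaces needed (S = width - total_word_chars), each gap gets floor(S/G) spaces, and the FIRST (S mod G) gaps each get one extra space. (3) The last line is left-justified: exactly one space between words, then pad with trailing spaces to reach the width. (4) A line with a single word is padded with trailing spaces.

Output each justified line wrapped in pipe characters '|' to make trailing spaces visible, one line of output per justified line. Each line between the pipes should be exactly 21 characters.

Answer: |version  no  old sand|
|high lion who emerald|
|capture  yellow green|
|memory         python|
|microwave   young  do|
|who garden desert    |

Derivation:
Line 1: ['version', 'no', 'old', 'sand'] (min_width=19, slack=2)
Line 2: ['high', 'lion', 'who', 'emerald'] (min_width=21, slack=0)
Line 3: ['capture', 'yellow', 'green'] (min_width=20, slack=1)
Line 4: ['memory', 'python'] (min_width=13, slack=8)
Line 5: ['microwave', 'young', 'do'] (min_width=18, slack=3)
Line 6: ['who', 'garden', 'desert'] (min_width=17, slack=4)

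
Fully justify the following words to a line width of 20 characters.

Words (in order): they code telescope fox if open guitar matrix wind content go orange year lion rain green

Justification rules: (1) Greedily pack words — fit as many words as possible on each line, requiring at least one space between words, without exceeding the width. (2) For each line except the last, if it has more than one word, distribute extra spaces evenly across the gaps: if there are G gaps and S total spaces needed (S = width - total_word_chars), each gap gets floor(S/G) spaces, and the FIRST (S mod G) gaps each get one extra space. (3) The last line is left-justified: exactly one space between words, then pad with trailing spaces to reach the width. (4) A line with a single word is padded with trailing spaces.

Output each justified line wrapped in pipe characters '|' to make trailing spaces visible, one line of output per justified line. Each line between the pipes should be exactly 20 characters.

Line 1: ['they', 'code', 'telescope'] (min_width=19, slack=1)
Line 2: ['fox', 'if', 'open', 'guitar'] (min_width=18, slack=2)
Line 3: ['matrix', 'wind', 'content'] (min_width=19, slack=1)
Line 4: ['go', 'orange', 'year', 'lion'] (min_width=19, slack=1)
Line 5: ['rain', 'green'] (min_width=10, slack=10)

Answer: |they  code telescope|
|fox  if  open guitar|
|matrix  wind content|
|go  orange year lion|
|rain green          |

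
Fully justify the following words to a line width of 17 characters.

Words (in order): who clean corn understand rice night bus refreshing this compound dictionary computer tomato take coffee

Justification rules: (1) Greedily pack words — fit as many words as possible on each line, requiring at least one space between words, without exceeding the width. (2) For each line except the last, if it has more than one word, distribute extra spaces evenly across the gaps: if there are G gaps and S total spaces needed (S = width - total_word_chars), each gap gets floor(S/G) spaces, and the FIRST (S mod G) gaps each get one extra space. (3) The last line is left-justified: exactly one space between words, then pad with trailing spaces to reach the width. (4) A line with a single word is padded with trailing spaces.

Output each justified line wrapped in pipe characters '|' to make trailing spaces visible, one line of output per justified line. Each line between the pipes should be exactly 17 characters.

Answer: |who   clean  corn|
|understand   rice|
|night         bus|
|refreshing   this|
|compound         |
|dictionary       |
|computer   tomato|
|take coffee      |

Derivation:
Line 1: ['who', 'clean', 'corn'] (min_width=14, slack=3)
Line 2: ['understand', 'rice'] (min_width=15, slack=2)
Line 3: ['night', 'bus'] (min_width=9, slack=8)
Line 4: ['refreshing', 'this'] (min_width=15, slack=2)
Line 5: ['compound'] (min_width=8, slack=9)
Line 6: ['dictionary'] (min_width=10, slack=7)
Line 7: ['computer', 'tomato'] (min_width=15, slack=2)
Line 8: ['take', 'coffee'] (min_width=11, slack=6)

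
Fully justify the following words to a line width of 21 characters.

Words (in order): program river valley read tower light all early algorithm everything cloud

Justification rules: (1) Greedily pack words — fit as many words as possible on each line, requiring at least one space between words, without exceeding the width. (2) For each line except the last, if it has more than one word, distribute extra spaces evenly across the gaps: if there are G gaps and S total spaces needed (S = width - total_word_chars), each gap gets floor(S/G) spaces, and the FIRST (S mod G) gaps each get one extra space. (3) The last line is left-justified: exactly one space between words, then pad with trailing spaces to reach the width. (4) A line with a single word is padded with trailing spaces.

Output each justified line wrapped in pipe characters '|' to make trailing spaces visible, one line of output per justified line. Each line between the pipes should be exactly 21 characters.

Line 1: ['program', 'river', 'valley'] (min_width=20, slack=1)
Line 2: ['read', 'tower', 'light', 'all'] (min_width=20, slack=1)
Line 3: ['early', 'algorithm'] (min_width=15, slack=6)
Line 4: ['everything', 'cloud'] (min_width=16, slack=5)

Answer: |program  river valley|
|read  tower light all|
|early       algorithm|
|everything cloud     |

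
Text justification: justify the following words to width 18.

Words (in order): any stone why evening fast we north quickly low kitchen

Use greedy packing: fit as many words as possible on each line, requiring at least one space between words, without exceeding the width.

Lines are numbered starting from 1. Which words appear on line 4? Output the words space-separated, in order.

Line 1: ['any', 'stone', 'why'] (min_width=13, slack=5)
Line 2: ['evening', 'fast', 'we'] (min_width=15, slack=3)
Line 3: ['north', 'quickly', 'low'] (min_width=17, slack=1)
Line 4: ['kitchen'] (min_width=7, slack=11)

Answer: kitchen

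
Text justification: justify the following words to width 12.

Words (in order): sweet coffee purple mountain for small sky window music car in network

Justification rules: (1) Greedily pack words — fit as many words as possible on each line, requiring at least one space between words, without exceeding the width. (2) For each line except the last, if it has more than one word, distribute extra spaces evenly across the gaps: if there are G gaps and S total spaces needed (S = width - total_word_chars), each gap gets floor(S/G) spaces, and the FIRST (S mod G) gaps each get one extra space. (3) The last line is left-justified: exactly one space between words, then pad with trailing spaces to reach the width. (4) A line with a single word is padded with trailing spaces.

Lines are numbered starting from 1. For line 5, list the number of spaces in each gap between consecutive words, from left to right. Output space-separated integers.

Line 1: ['sweet', 'coffee'] (min_width=12, slack=0)
Line 2: ['purple'] (min_width=6, slack=6)
Line 3: ['mountain', 'for'] (min_width=12, slack=0)
Line 4: ['small', 'sky'] (min_width=9, slack=3)
Line 5: ['window', 'music'] (min_width=12, slack=0)
Line 6: ['car', 'in'] (min_width=6, slack=6)
Line 7: ['network'] (min_width=7, slack=5)

Answer: 1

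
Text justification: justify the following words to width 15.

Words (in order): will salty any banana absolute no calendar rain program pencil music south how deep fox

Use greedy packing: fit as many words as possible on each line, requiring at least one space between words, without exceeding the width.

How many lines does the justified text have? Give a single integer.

Answer: 7

Derivation:
Line 1: ['will', 'salty', 'any'] (min_width=14, slack=1)
Line 2: ['banana', 'absolute'] (min_width=15, slack=0)
Line 3: ['no', 'calendar'] (min_width=11, slack=4)
Line 4: ['rain', 'program'] (min_width=12, slack=3)
Line 5: ['pencil', 'music'] (min_width=12, slack=3)
Line 6: ['south', 'how', 'deep'] (min_width=14, slack=1)
Line 7: ['fox'] (min_width=3, slack=12)
Total lines: 7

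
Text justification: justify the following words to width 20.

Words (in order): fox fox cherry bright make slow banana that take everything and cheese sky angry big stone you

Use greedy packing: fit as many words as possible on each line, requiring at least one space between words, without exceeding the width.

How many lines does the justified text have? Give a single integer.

Line 1: ['fox', 'fox', 'cherry'] (min_width=14, slack=6)
Line 2: ['bright', 'make', 'slow'] (min_width=16, slack=4)
Line 3: ['banana', 'that', 'take'] (min_width=16, slack=4)
Line 4: ['everything', 'and'] (min_width=14, slack=6)
Line 5: ['cheese', 'sky', 'angry', 'big'] (min_width=20, slack=0)
Line 6: ['stone', 'you'] (min_width=9, slack=11)
Total lines: 6

Answer: 6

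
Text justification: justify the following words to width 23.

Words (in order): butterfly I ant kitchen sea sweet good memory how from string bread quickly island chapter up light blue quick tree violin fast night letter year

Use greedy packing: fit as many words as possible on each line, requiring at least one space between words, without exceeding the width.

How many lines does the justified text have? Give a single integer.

Line 1: ['butterfly', 'I', 'ant', 'kitchen'] (min_width=23, slack=0)
Line 2: ['sea', 'sweet', 'good', 'memory'] (min_width=21, slack=2)
Line 3: ['how', 'from', 'string', 'bread'] (min_width=21, slack=2)
Line 4: ['quickly', 'island', 'chapter'] (min_width=22, slack=1)
Line 5: ['up', 'light', 'blue', 'quick'] (min_width=19, slack=4)
Line 6: ['tree', 'violin', 'fast', 'night'] (min_width=22, slack=1)
Line 7: ['letter', 'year'] (min_width=11, slack=12)
Total lines: 7

Answer: 7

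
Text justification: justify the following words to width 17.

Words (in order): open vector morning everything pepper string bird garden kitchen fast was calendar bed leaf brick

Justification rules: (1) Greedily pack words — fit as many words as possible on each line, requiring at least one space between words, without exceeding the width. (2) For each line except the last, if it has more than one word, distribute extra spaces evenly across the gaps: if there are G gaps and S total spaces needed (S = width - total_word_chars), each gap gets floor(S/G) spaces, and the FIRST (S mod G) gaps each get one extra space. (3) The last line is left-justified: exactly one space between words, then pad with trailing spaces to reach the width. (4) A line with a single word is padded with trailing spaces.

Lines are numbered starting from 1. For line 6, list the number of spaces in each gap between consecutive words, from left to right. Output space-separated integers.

Line 1: ['open', 'vector'] (min_width=11, slack=6)
Line 2: ['morning'] (min_width=7, slack=10)
Line 3: ['everything', 'pepper'] (min_width=17, slack=0)
Line 4: ['string', 'bird'] (min_width=11, slack=6)
Line 5: ['garden', 'kitchen'] (min_width=14, slack=3)
Line 6: ['fast', 'was', 'calendar'] (min_width=17, slack=0)
Line 7: ['bed', 'leaf', 'brick'] (min_width=14, slack=3)

Answer: 1 1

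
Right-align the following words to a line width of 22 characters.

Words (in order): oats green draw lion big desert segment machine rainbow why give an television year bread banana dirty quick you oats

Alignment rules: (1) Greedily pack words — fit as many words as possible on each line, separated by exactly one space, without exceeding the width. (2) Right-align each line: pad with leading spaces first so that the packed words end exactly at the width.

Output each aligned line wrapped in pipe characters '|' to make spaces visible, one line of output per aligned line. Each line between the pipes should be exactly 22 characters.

Answer: |  oats green draw lion|
|    big desert segment|
|   machine rainbow why|
|    give an television|
|     year bread banana|
|  dirty quick you oats|

Derivation:
Line 1: ['oats', 'green', 'draw', 'lion'] (min_width=20, slack=2)
Line 2: ['big', 'desert', 'segment'] (min_width=18, slack=4)
Line 3: ['machine', 'rainbow', 'why'] (min_width=19, slack=3)
Line 4: ['give', 'an', 'television'] (min_width=18, slack=4)
Line 5: ['year', 'bread', 'banana'] (min_width=17, slack=5)
Line 6: ['dirty', 'quick', 'you', 'oats'] (min_width=20, slack=2)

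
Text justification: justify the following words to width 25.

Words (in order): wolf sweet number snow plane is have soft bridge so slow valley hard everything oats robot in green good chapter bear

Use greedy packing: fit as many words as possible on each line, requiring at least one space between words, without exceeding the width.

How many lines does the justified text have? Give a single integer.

Line 1: ['wolf', 'sweet', 'number', 'snow'] (min_width=22, slack=3)
Line 2: ['plane', 'is', 'have', 'soft', 'bridge'] (min_width=25, slack=0)
Line 3: ['so', 'slow', 'valley', 'hard'] (min_width=19, slack=6)
Line 4: ['everything', 'oats', 'robot', 'in'] (min_width=24, slack=1)
Line 5: ['green', 'good', 'chapter', 'bear'] (min_width=23, slack=2)
Total lines: 5

Answer: 5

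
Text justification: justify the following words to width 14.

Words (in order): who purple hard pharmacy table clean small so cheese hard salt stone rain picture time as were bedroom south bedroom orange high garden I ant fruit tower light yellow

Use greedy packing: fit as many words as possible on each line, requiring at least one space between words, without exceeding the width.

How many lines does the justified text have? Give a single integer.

Answer: 14

Derivation:
Line 1: ['who', 'purple'] (min_width=10, slack=4)
Line 2: ['hard', 'pharmacy'] (min_width=13, slack=1)
Line 3: ['table', 'clean'] (min_width=11, slack=3)
Line 4: ['small', 'so'] (min_width=8, slack=6)
Line 5: ['cheese', 'hard'] (min_width=11, slack=3)
Line 6: ['salt', 'stone'] (min_width=10, slack=4)
Line 7: ['rain', 'picture'] (min_width=12, slack=2)
Line 8: ['time', 'as', 'were'] (min_width=12, slack=2)
Line 9: ['bedroom', 'south'] (min_width=13, slack=1)
Line 10: ['bedroom', 'orange'] (min_width=14, slack=0)
Line 11: ['high', 'garden', 'I'] (min_width=13, slack=1)
Line 12: ['ant', 'fruit'] (min_width=9, slack=5)
Line 13: ['tower', 'light'] (min_width=11, slack=3)
Line 14: ['yellow'] (min_width=6, slack=8)
Total lines: 14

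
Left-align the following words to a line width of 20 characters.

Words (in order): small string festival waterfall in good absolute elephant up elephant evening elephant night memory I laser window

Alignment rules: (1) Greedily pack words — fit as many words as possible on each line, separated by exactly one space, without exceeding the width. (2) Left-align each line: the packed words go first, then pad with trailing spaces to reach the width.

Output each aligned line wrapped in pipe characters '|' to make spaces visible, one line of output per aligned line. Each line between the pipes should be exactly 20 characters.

Answer: |small string        |
|festival waterfall  |
|in good absolute    |
|elephant up elephant|
|evening elephant    |
|night memory I laser|
|window              |

Derivation:
Line 1: ['small', 'string'] (min_width=12, slack=8)
Line 2: ['festival', 'waterfall'] (min_width=18, slack=2)
Line 3: ['in', 'good', 'absolute'] (min_width=16, slack=4)
Line 4: ['elephant', 'up', 'elephant'] (min_width=20, slack=0)
Line 5: ['evening', 'elephant'] (min_width=16, slack=4)
Line 6: ['night', 'memory', 'I', 'laser'] (min_width=20, slack=0)
Line 7: ['window'] (min_width=6, slack=14)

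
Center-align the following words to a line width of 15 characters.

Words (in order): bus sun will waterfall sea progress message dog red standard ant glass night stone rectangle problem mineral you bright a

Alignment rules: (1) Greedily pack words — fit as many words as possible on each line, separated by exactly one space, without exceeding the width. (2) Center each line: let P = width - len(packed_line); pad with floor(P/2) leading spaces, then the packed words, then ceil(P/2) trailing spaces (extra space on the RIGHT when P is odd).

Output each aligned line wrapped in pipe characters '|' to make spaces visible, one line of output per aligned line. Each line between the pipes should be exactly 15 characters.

Answer: | bus sun will  |
| waterfall sea |
|   progress    |
|message dog red|
| standard ant  |
|  glass night  |
|stone rectangle|
|problem mineral|
| you bright a  |

Derivation:
Line 1: ['bus', 'sun', 'will'] (min_width=12, slack=3)
Line 2: ['waterfall', 'sea'] (min_width=13, slack=2)
Line 3: ['progress'] (min_width=8, slack=7)
Line 4: ['message', 'dog', 'red'] (min_width=15, slack=0)
Line 5: ['standard', 'ant'] (min_width=12, slack=3)
Line 6: ['glass', 'night'] (min_width=11, slack=4)
Line 7: ['stone', 'rectangle'] (min_width=15, slack=0)
Line 8: ['problem', 'mineral'] (min_width=15, slack=0)
Line 9: ['you', 'bright', 'a'] (min_width=12, slack=3)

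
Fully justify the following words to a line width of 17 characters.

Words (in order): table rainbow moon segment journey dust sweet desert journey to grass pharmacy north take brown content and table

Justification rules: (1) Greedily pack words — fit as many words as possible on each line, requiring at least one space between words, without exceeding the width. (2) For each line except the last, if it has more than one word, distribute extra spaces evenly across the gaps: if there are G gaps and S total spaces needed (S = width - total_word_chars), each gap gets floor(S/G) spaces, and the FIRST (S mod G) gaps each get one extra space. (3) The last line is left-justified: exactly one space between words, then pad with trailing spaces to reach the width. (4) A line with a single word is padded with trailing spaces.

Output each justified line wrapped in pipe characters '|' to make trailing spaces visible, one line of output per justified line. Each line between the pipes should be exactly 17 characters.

Answer: |table     rainbow|
|moon      segment|
|journey      dust|
|sweet      desert|
|journey  to grass|
|pharmacy    north|
|take        brown|
|content and table|

Derivation:
Line 1: ['table', 'rainbow'] (min_width=13, slack=4)
Line 2: ['moon', 'segment'] (min_width=12, slack=5)
Line 3: ['journey', 'dust'] (min_width=12, slack=5)
Line 4: ['sweet', 'desert'] (min_width=12, slack=5)
Line 5: ['journey', 'to', 'grass'] (min_width=16, slack=1)
Line 6: ['pharmacy', 'north'] (min_width=14, slack=3)
Line 7: ['take', 'brown'] (min_width=10, slack=7)
Line 8: ['content', 'and', 'table'] (min_width=17, slack=0)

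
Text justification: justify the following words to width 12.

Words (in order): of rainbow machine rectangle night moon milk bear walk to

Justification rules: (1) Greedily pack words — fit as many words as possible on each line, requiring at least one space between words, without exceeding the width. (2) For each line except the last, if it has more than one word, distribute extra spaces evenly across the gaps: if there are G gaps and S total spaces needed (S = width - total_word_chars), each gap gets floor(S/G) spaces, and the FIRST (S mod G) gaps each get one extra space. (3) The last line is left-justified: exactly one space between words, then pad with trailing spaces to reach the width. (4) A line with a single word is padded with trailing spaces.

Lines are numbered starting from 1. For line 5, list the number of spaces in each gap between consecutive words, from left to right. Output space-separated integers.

Line 1: ['of', 'rainbow'] (min_width=10, slack=2)
Line 2: ['machine'] (min_width=7, slack=5)
Line 3: ['rectangle'] (min_width=9, slack=3)
Line 4: ['night', 'moon'] (min_width=10, slack=2)
Line 5: ['milk', 'bear'] (min_width=9, slack=3)
Line 6: ['walk', 'to'] (min_width=7, slack=5)

Answer: 4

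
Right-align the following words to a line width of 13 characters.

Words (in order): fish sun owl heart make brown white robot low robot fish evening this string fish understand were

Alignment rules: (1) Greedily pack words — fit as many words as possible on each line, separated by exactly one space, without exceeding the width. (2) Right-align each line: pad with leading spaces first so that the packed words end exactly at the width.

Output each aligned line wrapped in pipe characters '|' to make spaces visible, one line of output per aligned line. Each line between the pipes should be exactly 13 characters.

Line 1: ['fish', 'sun', 'owl'] (min_width=12, slack=1)
Line 2: ['heart', 'make'] (min_width=10, slack=3)
Line 3: ['brown', 'white'] (min_width=11, slack=2)
Line 4: ['robot', 'low'] (min_width=9, slack=4)
Line 5: ['robot', 'fish'] (min_width=10, slack=3)
Line 6: ['evening', 'this'] (min_width=12, slack=1)
Line 7: ['string', 'fish'] (min_width=11, slack=2)
Line 8: ['understand'] (min_width=10, slack=3)
Line 9: ['were'] (min_width=4, slack=9)

Answer: | fish sun owl|
|   heart make|
|  brown white|
|    robot low|
|   robot fish|
| evening this|
|  string fish|
|   understand|
|         were|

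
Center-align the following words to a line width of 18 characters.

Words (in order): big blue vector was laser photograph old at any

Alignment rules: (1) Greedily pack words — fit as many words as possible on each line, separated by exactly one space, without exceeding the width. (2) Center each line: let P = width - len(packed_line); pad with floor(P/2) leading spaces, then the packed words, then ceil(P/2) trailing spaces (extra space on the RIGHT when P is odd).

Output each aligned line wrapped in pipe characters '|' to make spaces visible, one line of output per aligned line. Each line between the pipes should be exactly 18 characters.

Line 1: ['big', 'blue', 'vector'] (min_width=15, slack=3)
Line 2: ['was', 'laser'] (min_width=9, slack=9)
Line 3: ['photograph', 'old', 'at'] (min_width=17, slack=1)
Line 4: ['any'] (min_width=3, slack=15)

Answer: | big blue vector  |
|    was laser     |
|photograph old at |
|       any        |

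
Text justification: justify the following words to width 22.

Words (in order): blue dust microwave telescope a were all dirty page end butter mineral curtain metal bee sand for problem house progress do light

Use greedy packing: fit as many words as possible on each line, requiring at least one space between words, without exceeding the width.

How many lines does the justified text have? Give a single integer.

Answer: 7

Derivation:
Line 1: ['blue', 'dust', 'microwave'] (min_width=19, slack=3)
Line 2: ['telescope', 'a', 'were', 'all'] (min_width=20, slack=2)
Line 3: ['dirty', 'page', 'end', 'butter'] (min_width=21, slack=1)
Line 4: ['mineral', 'curtain', 'metal'] (min_width=21, slack=1)
Line 5: ['bee', 'sand', 'for', 'problem'] (min_width=20, slack=2)
Line 6: ['house', 'progress', 'do'] (min_width=17, slack=5)
Line 7: ['light'] (min_width=5, slack=17)
Total lines: 7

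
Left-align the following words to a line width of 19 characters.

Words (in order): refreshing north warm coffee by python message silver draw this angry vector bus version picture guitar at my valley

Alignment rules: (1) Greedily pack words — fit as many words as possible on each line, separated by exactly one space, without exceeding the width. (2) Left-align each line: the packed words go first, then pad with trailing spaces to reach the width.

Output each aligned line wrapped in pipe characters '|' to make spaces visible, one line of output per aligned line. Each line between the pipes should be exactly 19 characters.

Line 1: ['refreshing', 'north'] (min_width=16, slack=3)
Line 2: ['warm', 'coffee', 'by'] (min_width=14, slack=5)
Line 3: ['python', 'message'] (min_width=14, slack=5)
Line 4: ['silver', 'draw', 'this'] (min_width=16, slack=3)
Line 5: ['angry', 'vector', 'bus'] (min_width=16, slack=3)
Line 6: ['version', 'picture'] (min_width=15, slack=4)
Line 7: ['guitar', 'at', 'my', 'valley'] (min_width=19, slack=0)

Answer: |refreshing north   |
|warm coffee by     |
|python message     |
|silver draw this   |
|angry vector bus   |
|version picture    |
|guitar at my valley|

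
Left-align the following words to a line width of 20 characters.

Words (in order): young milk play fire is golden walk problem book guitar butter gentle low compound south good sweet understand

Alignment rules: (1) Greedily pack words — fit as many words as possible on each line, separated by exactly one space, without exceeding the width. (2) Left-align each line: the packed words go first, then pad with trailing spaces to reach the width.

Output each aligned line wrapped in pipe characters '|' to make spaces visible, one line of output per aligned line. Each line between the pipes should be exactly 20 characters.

Answer: |young milk play fire|
|is golden walk      |
|problem book guitar |
|butter gentle low   |
|compound south good |
|sweet understand    |

Derivation:
Line 1: ['young', 'milk', 'play', 'fire'] (min_width=20, slack=0)
Line 2: ['is', 'golden', 'walk'] (min_width=14, slack=6)
Line 3: ['problem', 'book', 'guitar'] (min_width=19, slack=1)
Line 4: ['butter', 'gentle', 'low'] (min_width=17, slack=3)
Line 5: ['compound', 'south', 'good'] (min_width=19, slack=1)
Line 6: ['sweet', 'understand'] (min_width=16, slack=4)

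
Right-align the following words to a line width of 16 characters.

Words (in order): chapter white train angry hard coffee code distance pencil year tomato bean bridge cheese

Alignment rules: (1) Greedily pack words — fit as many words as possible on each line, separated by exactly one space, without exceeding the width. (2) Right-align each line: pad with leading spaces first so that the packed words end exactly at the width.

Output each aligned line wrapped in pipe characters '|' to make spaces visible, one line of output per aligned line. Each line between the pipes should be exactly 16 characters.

Answer: |   chapter white|
|train angry hard|
|     coffee code|
| distance pencil|
|year tomato bean|
|   bridge cheese|

Derivation:
Line 1: ['chapter', 'white'] (min_width=13, slack=3)
Line 2: ['train', 'angry', 'hard'] (min_width=16, slack=0)
Line 3: ['coffee', 'code'] (min_width=11, slack=5)
Line 4: ['distance', 'pencil'] (min_width=15, slack=1)
Line 5: ['year', 'tomato', 'bean'] (min_width=16, slack=0)
Line 6: ['bridge', 'cheese'] (min_width=13, slack=3)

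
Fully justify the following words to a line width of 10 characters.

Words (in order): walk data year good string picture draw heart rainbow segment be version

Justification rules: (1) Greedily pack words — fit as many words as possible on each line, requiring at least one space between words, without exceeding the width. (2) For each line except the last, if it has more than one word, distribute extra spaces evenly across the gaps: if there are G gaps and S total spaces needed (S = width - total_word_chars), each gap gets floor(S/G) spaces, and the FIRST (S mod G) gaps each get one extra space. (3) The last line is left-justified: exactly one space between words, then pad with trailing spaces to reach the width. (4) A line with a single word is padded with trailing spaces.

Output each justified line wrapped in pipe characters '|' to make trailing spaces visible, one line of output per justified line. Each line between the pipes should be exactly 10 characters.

Answer: |walk  data|
|year  good|
|string    |
|picture   |
|draw heart|
|rainbow   |
|segment be|
|version   |

Derivation:
Line 1: ['walk', 'data'] (min_width=9, slack=1)
Line 2: ['year', 'good'] (min_width=9, slack=1)
Line 3: ['string'] (min_width=6, slack=4)
Line 4: ['picture'] (min_width=7, slack=3)
Line 5: ['draw', 'heart'] (min_width=10, slack=0)
Line 6: ['rainbow'] (min_width=7, slack=3)
Line 7: ['segment', 'be'] (min_width=10, slack=0)
Line 8: ['version'] (min_width=7, slack=3)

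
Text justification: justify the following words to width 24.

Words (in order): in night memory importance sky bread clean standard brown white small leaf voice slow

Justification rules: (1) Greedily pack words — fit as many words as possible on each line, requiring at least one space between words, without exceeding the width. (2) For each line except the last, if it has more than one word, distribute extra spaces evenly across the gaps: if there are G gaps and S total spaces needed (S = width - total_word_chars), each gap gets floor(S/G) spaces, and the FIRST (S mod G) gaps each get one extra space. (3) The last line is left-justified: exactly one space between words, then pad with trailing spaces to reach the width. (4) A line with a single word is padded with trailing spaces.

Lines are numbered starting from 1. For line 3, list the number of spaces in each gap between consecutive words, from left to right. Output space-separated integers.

Answer: 3 3

Derivation:
Line 1: ['in', 'night', 'memory'] (min_width=15, slack=9)
Line 2: ['importance', 'sky', 'bread'] (min_width=20, slack=4)
Line 3: ['clean', 'standard', 'brown'] (min_width=20, slack=4)
Line 4: ['white', 'small', 'leaf', 'voice'] (min_width=22, slack=2)
Line 5: ['slow'] (min_width=4, slack=20)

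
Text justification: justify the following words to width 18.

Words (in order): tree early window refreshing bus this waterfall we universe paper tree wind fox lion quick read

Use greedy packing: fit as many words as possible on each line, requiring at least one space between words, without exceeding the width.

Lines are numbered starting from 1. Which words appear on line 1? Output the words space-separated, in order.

Answer: tree early window

Derivation:
Line 1: ['tree', 'early', 'window'] (min_width=17, slack=1)
Line 2: ['refreshing', 'bus'] (min_width=14, slack=4)
Line 3: ['this', 'waterfall', 'we'] (min_width=17, slack=1)
Line 4: ['universe', 'paper'] (min_width=14, slack=4)
Line 5: ['tree', 'wind', 'fox', 'lion'] (min_width=18, slack=0)
Line 6: ['quick', 'read'] (min_width=10, slack=8)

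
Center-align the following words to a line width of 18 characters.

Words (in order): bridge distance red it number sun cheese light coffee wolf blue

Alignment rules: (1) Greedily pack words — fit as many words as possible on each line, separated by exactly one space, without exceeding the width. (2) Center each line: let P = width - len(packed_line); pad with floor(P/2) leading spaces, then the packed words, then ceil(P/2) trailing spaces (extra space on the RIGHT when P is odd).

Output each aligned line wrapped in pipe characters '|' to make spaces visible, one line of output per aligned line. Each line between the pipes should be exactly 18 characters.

Line 1: ['bridge', 'distance'] (min_width=15, slack=3)
Line 2: ['red', 'it', 'number', 'sun'] (min_width=17, slack=1)
Line 3: ['cheese', 'light'] (min_width=12, slack=6)
Line 4: ['coffee', 'wolf', 'blue'] (min_width=16, slack=2)

Answer: | bridge distance  |
|red it number sun |
|   cheese light   |
| coffee wolf blue |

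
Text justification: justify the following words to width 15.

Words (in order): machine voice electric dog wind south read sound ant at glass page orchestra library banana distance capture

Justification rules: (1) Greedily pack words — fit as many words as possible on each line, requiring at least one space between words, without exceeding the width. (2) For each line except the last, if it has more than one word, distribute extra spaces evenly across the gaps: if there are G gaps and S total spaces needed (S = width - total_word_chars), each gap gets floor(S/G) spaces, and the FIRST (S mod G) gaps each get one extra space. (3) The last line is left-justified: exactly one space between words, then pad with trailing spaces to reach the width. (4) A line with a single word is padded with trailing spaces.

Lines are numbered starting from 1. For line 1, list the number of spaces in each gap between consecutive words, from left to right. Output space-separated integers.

Answer: 3

Derivation:
Line 1: ['machine', 'voice'] (min_width=13, slack=2)
Line 2: ['electric', 'dog'] (min_width=12, slack=3)
Line 3: ['wind', 'south', 'read'] (min_width=15, slack=0)
Line 4: ['sound', 'ant', 'at'] (min_width=12, slack=3)
Line 5: ['glass', 'page'] (min_width=10, slack=5)
Line 6: ['orchestra'] (min_width=9, slack=6)
Line 7: ['library', 'banana'] (min_width=14, slack=1)
Line 8: ['distance'] (min_width=8, slack=7)
Line 9: ['capture'] (min_width=7, slack=8)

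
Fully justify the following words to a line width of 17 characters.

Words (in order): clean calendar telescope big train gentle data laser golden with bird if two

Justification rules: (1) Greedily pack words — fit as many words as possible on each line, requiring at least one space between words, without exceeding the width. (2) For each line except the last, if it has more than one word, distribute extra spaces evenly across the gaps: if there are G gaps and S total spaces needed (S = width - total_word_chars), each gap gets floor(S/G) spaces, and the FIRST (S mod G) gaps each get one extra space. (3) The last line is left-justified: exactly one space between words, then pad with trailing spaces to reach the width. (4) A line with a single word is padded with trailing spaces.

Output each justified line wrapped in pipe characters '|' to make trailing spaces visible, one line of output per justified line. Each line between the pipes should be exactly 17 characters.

Line 1: ['clean', 'calendar'] (min_width=14, slack=3)
Line 2: ['telescope', 'big'] (min_width=13, slack=4)
Line 3: ['train', 'gentle', 'data'] (min_width=17, slack=0)
Line 4: ['laser', 'golden', 'with'] (min_width=17, slack=0)
Line 5: ['bird', 'if', 'two'] (min_width=11, slack=6)

Answer: |clean    calendar|
|telescope     big|
|train gentle data|
|laser golden with|
|bird if two      |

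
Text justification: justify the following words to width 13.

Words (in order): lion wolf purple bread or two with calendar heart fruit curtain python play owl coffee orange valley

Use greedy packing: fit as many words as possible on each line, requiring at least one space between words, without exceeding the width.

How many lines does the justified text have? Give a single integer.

Answer: 9

Derivation:
Line 1: ['lion', 'wolf'] (min_width=9, slack=4)
Line 2: ['purple', 'bread'] (min_width=12, slack=1)
Line 3: ['or', 'two', 'with'] (min_width=11, slack=2)
Line 4: ['calendar'] (min_width=8, slack=5)
Line 5: ['heart', 'fruit'] (min_width=11, slack=2)
Line 6: ['curtain'] (min_width=7, slack=6)
Line 7: ['python', 'play'] (min_width=11, slack=2)
Line 8: ['owl', 'coffee'] (min_width=10, slack=3)
Line 9: ['orange', 'valley'] (min_width=13, slack=0)
Total lines: 9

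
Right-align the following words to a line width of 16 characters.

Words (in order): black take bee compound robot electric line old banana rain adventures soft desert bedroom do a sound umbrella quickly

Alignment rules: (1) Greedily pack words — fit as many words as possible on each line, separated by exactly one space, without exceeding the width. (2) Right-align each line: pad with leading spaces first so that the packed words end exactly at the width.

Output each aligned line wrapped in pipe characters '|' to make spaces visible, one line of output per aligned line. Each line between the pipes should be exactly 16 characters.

Answer: |  black take bee|
|  compound robot|
|   electric line|
| old banana rain|
| adventures soft|
|  desert bedroom|
|      do a sound|
|umbrella quickly|

Derivation:
Line 1: ['black', 'take', 'bee'] (min_width=14, slack=2)
Line 2: ['compound', 'robot'] (min_width=14, slack=2)
Line 3: ['electric', 'line'] (min_width=13, slack=3)
Line 4: ['old', 'banana', 'rain'] (min_width=15, slack=1)
Line 5: ['adventures', 'soft'] (min_width=15, slack=1)
Line 6: ['desert', 'bedroom'] (min_width=14, slack=2)
Line 7: ['do', 'a', 'sound'] (min_width=10, slack=6)
Line 8: ['umbrella', 'quickly'] (min_width=16, slack=0)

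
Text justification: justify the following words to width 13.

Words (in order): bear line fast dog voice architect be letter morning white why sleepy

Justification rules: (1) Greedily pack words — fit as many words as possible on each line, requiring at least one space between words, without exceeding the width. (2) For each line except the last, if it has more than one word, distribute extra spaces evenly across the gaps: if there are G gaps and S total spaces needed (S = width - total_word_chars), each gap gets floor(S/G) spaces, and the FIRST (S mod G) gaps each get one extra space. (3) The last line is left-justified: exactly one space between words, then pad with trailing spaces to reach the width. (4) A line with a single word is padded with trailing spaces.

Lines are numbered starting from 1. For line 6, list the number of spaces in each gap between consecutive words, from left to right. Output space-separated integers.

Line 1: ['bear', 'line'] (min_width=9, slack=4)
Line 2: ['fast', 'dog'] (min_width=8, slack=5)
Line 3: ['voice'] (min_width=5, slack=8)
Line 4: ['architect', 'be'] (min_width=12, slack=1)
Line 5: ['letter'] (min_width=6, slack=7)
Line 6: ['morning', 'white'] (min_width=13, slack=0)
Line 7: ['why', 'sleepy'] (min_width=10, slack=3)

Answer: 1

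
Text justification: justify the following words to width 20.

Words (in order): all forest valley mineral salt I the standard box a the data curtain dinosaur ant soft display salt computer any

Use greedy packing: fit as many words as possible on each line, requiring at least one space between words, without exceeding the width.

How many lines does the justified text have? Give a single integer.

Answer: 7

Derivation:
Line 1: ['all', 'forest', 'valley'] (min_width=17, slack=3)
Line 2: ['mineral', 'salt', 'I', 'the'] (min_width=18, slack=2)
Line 3: ['standard', 'box', 'a', 'the'] (min_width=18, slack=2)
Line 4: ['data', 'curtain'] (min_width=12, slack=8)
Line 5: ['dinosaur', 'ant', 'soft'] (min_width=17, slack=3)
Line 6: ['display', 'salt'] (min_width=12, slack=8)
Line 7: ['computer', 'any'] (min_width=12, slack=8)
Total lines: 7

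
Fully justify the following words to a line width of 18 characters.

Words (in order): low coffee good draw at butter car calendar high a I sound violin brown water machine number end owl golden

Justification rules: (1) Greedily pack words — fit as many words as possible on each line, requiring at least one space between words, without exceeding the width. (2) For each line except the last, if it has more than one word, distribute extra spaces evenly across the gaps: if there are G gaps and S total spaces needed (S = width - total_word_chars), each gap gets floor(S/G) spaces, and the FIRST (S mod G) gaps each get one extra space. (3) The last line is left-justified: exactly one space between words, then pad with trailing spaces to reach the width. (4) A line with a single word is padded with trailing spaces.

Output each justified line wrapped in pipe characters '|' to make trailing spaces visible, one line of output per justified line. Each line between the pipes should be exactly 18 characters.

Answer: |low   coffee  good|
|draw at butter car|
|calendar  high a I|
|sound violin brown|
|water      machine|
|number   end   owl|
|golden            |

Derivation:
Line 1: ['low', 'coffee', 'good'] (min_width=15, slack=3)
Line 2: ['draw', 'at', 'butter', 'car'] (min_width=18, slack=0)
Line 3: ['calendar', 'high', 'a', 'I'] (min_width=17, slack=1)
Line 4: ['sound', 'violin', 'brown'] (min_width=18, slack=0)
Line 5: ['water', 'machine'] (min_width=13, slack=5)
Line 6: ['number', 'end', 'owl'] (min_width=14, slack=4)
Line 7: ['golden'] (min_width=6, slack=12)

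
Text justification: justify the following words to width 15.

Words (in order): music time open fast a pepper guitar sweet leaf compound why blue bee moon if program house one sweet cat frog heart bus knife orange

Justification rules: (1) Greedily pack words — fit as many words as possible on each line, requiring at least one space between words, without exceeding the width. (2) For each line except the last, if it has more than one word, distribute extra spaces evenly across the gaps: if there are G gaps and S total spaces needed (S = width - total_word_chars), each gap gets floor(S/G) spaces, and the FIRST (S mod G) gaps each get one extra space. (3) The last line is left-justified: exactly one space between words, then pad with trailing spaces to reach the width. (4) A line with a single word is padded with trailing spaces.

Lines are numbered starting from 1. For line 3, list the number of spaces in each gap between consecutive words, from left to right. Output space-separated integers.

Line 1: ['music', 'time', 'open'] (min_width=15, slack=0)
Line 2: ['fast', 'a', 'pepper'] (min_width=13, slack=2)
Line 3: ['guitar', 'sweet'] (min_width=12, slack=3)
Line 4: ['leaf', 'compound'] (min_width=13, slack=2)
Line 5: ['why', 'blue', 'bee'] (min_width=12, slack=3)
Line 6: ['moon', 'if', 'program'] (min_width=15, slack=0)
Line 7: ['house', 'one', 'sweet'] (min_width=15, slack=0)
Line 8: ['cat', 'frog', 'heart'] (min_width=14, slack=1)
Line 9: ['bus', 'knife'] (min_width=9, slack=6)
Line 10: ['orange'] (min_width=6, slack=9)

Answer: 4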